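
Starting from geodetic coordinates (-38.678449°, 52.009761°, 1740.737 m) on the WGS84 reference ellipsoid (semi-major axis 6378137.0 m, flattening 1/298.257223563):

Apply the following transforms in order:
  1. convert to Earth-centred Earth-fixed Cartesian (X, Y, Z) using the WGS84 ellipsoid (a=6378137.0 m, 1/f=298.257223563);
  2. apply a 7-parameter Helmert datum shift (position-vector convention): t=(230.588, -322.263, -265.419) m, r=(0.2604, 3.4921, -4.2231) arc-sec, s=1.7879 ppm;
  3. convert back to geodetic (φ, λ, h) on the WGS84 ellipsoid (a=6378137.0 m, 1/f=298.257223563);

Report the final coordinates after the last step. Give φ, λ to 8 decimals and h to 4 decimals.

φ=-38.68148604°, λ=52.00486427°, h=1830.7503 m

start: φ=-38.678449°, λ=52.009761°, h=1740.737 m
→ ECEF (a=6378137.000, f=1/298.257223563): X=3069678.9493, Y=3930389.8729, Z=-3965600.8834
→ Helmert 7p (PV): X=3069928.3587, Y=3930016.7943, Z=-3965920.4009
→ geod (Bowring, a=6378137.000): φ=-38.68148604°, λ=52.00486427°, h=1830.7503 m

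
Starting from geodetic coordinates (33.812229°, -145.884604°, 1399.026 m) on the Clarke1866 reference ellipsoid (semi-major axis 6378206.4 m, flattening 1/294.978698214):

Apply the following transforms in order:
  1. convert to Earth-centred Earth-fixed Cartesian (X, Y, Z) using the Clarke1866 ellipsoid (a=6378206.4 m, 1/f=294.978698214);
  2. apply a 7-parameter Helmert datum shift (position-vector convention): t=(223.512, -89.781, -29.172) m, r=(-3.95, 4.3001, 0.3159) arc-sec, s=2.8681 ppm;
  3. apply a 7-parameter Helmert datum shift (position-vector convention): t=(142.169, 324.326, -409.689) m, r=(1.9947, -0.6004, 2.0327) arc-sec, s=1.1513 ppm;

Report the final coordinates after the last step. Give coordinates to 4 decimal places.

start: φ=33.812229°, λ=-145.884604°, h=1399.026 m
→ ECEF (a=6378206.400, f=1/294.978698214): X=-4393019.4211, Y=-2976019.6338, Z=3529754.2553
→ Helmert 7p (PV): X=-4392730.3642, Y=-2976057.0828, Z=3529883.7819
→ Helmert 7p (PV): X=-4392574.1989, Y=-2975813.6088, Z=3529436.5902

X=-4392574.1989 m, Y=-2975813.6088 m, Z=3529436.5902 m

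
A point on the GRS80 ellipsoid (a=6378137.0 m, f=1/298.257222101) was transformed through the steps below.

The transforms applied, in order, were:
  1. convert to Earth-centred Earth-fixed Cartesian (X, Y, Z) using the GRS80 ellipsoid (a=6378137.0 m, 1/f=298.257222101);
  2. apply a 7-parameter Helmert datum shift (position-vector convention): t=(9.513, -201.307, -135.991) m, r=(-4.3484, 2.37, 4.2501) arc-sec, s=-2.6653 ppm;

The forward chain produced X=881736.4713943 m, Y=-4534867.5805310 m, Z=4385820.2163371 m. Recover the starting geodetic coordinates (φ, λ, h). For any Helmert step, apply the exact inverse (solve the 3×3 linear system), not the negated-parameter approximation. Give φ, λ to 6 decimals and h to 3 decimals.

start: X=881736.4714, Y=-4534867.5805, Z=4385820.2163 m
→ Helmert⁻¹: X=881585.4747, Y=-4534788.9865, Z=4385882.4260
→ geod (Bowring, a=6378137.000): φ=43.70494600°, λ=-78.99863900°, h=2072.0190 m

φ=43.704946°, λ=-78.998639°, h=2072.019 m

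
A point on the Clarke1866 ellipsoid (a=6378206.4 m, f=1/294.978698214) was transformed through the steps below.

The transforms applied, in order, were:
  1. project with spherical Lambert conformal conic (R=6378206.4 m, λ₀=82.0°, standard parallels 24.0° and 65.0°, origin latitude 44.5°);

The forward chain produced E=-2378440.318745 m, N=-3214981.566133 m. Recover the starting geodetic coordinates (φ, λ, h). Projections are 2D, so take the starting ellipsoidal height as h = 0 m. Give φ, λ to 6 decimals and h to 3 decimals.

start: E=-2378440.3187, N=-3214981.5661 m
→ lcc⁻¹: φ=12.50950900°, λ=61.68757400°

φ=12.509509°, λ=61.687574°, h=0.000 m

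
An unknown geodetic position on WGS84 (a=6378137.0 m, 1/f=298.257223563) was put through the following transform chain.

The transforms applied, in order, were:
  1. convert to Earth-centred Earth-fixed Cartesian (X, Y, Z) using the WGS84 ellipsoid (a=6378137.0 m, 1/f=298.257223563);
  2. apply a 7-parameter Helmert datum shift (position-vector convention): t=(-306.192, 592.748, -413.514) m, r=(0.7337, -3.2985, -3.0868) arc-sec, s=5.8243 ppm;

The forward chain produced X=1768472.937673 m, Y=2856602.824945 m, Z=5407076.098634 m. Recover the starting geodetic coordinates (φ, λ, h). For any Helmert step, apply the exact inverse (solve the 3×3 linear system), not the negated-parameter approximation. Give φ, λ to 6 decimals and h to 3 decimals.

φ=58.321134°, λ=58.229088°, h=3305.354 m

start: X=1768472.9377, Y=2856602.8249, Z=5407076.0986 m
→ Helmert⁻¹: X=1768812.5597, Y=2856039.1481, Z=5407419.6727
→ geod (Bowring, a=6378137.000): φ=58.32113400°, λ=58.22908800°, h=3305.3540 m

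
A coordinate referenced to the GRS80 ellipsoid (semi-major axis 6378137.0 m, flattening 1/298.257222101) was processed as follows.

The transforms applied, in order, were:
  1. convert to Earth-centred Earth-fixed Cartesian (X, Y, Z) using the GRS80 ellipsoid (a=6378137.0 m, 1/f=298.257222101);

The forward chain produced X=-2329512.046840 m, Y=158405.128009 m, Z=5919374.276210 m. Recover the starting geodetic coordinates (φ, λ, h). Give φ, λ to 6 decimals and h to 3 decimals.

start: X=-2329512.0468, Y=158405.1280, Z=5919374.2762 m
→ geod (Bowring, a=6378137.000): φ=68.60426000°, λ=176.10991700°, h=3612.0700 m

φ=68.604260°, λ=176.109917°, h=3612.070 m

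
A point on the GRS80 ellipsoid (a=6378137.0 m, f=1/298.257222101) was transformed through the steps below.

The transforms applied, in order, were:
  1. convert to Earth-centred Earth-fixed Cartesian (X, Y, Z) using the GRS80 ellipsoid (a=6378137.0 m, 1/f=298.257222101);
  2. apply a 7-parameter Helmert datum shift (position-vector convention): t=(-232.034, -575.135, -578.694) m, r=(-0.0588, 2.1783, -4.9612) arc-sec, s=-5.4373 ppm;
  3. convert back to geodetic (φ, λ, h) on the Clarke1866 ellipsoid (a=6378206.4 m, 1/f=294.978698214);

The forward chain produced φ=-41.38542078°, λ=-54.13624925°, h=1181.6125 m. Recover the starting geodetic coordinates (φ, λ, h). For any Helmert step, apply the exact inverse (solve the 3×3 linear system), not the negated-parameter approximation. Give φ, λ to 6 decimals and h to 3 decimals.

φ=-41.381010°, λ=-54.128158°, h=551.467 m

start: φ=-41.385421°, λ=-54.136249°, h=1181.612 m
→ ECEF (a=6378206.400, f=1/294.978698214): X=2808270.3168, Y=-3884645.1637, Z=-4195214.4790
→ Helmert⁻¹: X=2808655.3405, Y=-3884022.3965, Z=-4194630.0385
→ geod (Bowring, a=6378137.000): φ=-41.38101000°, λ=-54.12815800°, h=551.4670 m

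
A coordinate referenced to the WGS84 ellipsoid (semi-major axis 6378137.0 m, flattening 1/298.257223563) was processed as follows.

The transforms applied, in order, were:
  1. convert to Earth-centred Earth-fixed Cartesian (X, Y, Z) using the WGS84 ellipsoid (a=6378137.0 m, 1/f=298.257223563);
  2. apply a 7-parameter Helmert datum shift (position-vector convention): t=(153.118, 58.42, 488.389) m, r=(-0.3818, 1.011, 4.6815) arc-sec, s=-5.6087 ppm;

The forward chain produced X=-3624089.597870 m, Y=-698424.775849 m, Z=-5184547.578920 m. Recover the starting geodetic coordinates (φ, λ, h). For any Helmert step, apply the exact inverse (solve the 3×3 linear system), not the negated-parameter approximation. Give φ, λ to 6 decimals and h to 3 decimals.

φ=-54.736961°, λ=-169.092774°, h=674.736 m

start: X=-3624089.5979, Y=-698424.7758, Z=-5184547.5789 m
→ Helmert⁻¹: X=-3624253.4799, Y=-698395.2577, Z=-5185084.1063
→ geod (Bowring, a=6378137.000): φ=-54.73696100°, λ=-169.09277400°, h=674.7360 m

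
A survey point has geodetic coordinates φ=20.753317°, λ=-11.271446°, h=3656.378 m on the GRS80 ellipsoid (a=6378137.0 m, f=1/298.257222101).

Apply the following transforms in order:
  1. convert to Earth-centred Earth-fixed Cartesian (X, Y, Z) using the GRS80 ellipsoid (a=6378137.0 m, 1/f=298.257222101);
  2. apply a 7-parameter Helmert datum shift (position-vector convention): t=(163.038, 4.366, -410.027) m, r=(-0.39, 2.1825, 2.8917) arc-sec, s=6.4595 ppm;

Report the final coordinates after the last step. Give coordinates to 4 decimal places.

start: φ=20.753317°, λ=-11.271446°, h=3656.378 m
→ ECEF (a=6378137.000, f=1/298.257222101): X=5855064.5865, Y=-1166923.2098, Z=2247172.0594
→ Helmert 7p (PV): X=5855305.5825, Y=-1166840.0479, Z=2246716.8013

X=5855305.5825 m, Y=-1166840.0479 m, Z=2246716.8013 m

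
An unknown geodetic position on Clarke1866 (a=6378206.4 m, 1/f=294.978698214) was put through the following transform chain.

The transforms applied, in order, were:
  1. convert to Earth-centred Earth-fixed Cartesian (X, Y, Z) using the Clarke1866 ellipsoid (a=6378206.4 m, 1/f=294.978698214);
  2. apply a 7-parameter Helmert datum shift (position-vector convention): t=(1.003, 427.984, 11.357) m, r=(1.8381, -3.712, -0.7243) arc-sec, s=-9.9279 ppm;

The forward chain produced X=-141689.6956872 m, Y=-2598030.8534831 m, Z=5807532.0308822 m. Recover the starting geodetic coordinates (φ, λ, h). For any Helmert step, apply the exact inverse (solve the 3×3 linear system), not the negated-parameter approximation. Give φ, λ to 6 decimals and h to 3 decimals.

φ=66.008464°, λ=-93.118739°, h=3790.054 m

start: X=-141689.6957, Y=-2598030.8535, Z=5807532.0309 m
→ Helmert⁻¹: X=-141578.4657, Y=-2598433.3785, Z=5807604.0344
→ geod (Bowring, a=6378206.400): φ=66.00846400°, λ=-93.11873900°, h=3790.0540 m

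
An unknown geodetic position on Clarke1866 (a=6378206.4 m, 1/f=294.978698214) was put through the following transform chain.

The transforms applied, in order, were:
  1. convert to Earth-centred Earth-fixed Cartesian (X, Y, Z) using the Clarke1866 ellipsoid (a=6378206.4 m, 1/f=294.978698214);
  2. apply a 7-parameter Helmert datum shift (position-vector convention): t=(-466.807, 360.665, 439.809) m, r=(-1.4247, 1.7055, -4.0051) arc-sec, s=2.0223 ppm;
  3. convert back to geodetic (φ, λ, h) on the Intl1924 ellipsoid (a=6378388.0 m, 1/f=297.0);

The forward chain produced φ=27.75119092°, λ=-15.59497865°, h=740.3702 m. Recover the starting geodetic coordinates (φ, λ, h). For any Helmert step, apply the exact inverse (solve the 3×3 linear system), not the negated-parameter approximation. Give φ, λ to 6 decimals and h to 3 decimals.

φ=27.746822°, λ=-15.596382°, h=1219.824 m

start: φ=27.751191°, λ=-15.594979°, h=740.370 m
→ ECEF (a=6378388.000, f=1/297.0): X=5441526.1182, Y=-1518787.3366, Z=2952518.1770
→ Helmert⁻¹: X=5441987.0064, Y=-1519059.6515, Z=2952106.9027
→ geod (Bowring, a=6378206.400): φ=27.74682200°, λ=-15.59638200°, h=1219.8240 m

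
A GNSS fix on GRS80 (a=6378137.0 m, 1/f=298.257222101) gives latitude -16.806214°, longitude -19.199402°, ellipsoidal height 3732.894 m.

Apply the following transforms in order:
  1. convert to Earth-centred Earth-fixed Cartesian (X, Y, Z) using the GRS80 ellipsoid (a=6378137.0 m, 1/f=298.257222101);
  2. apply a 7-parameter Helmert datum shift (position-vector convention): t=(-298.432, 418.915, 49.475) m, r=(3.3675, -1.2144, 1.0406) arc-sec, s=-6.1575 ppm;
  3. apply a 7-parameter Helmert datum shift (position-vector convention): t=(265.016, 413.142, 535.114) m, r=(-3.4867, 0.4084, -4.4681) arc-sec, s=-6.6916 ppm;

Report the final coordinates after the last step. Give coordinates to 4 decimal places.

start: φ=-16.806214°, λ=-19.199402°, h=3732.894 m
→ ECEF (a=6378137.000, f=1/298.257222101): X=5771102.7356, Y=-2009643.0656, Z=-1833393.2929
→ Helmert 7p (PV): X=5770789.7008, Y=-2009152.7294, Z=-1833331.3607
→ Helmert 7p (PV): X=5770968.9491, Y=-2008882.1391, Z=-1832761.4422

X=5770968.9491 m, Y=-2008882.1391 m, Z=-1832761.4422 m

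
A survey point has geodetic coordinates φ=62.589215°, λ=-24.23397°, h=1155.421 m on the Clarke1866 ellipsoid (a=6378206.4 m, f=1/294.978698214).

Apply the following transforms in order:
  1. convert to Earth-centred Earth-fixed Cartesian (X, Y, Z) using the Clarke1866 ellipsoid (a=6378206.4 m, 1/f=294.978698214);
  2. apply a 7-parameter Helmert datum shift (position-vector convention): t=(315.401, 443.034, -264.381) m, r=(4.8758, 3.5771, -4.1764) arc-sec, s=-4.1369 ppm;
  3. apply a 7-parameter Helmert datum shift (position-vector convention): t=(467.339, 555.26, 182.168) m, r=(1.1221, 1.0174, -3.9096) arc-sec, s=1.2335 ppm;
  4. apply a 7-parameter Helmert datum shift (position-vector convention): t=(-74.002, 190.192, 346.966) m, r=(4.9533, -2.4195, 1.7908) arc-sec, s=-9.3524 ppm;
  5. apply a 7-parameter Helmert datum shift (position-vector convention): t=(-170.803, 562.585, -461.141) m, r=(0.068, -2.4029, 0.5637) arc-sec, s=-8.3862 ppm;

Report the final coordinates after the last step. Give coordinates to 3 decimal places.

X=2685655.556 m, Y=-1207296.507 m, Z=5639502.825 m

start: φ=62.589215°, λ=-24.233970°, h=1155.421 m
→ ECEF (a=6378206.400, f=1/294.978698214): X=2685212.8843, Y=-1208696.6141, Z=5639877.2004
→ Helmert 7p (PV): X=2685590.5114, Y=-1208436.2671, Z=5639514.3486
→ Helmert 7p (PV): X=2686066.0749, Y=-1207964.0807, Z=5639683.6523
→ Helmert 7p (PV): X=2685911.2860, Y=-1207874.7027, Z=5639980.3730
→ Helmert 7p (PV): X=2685655.5565, Y=-1207296.5073, Z=5639502.8253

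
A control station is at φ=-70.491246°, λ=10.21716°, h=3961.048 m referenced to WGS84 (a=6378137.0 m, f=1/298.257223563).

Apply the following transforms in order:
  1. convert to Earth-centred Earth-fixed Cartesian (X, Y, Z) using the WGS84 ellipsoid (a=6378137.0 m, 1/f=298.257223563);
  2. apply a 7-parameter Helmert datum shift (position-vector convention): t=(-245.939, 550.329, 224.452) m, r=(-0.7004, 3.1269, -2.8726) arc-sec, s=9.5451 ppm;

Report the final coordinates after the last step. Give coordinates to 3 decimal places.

X=2103460.527 m, Y=379683.129 m, Z=-5993163.304 m

start: φ=-70.491246°, λ=10.217160°, h=3961.048 m
→ ECEF (a=6378137.000, f=1/298.257223563): X=2103771.9615, Y=379178.8314, Z=-5993297.3694
→ Helmert 7p (PV): X=2103460.5270, Y=379683.1294, Z=-5993163.3043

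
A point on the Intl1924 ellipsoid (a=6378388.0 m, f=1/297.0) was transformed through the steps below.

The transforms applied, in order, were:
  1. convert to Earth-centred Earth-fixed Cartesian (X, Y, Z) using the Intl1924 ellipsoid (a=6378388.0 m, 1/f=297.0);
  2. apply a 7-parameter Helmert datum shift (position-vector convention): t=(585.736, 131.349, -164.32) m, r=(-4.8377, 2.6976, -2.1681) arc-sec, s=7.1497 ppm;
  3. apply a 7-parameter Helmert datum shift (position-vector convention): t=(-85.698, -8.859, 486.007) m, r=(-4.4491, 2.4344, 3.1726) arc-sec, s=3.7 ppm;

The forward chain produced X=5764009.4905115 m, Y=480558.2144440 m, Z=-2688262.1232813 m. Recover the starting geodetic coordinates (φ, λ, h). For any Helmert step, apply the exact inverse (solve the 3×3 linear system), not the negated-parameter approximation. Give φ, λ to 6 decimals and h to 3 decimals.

start: X=5764009.4905, Y=480558.2144, Z=-2688262.1233 m
→ Helmert⁻¹: X=5764112.9850, Y=480534.6304, Z=-2688659.7871
→ Helmert⁻¹: X=5763516.1506, Y=480523.4814, Z=-2688389.5980
→ geod (Bowring, a=6378388.000): φ=-25.07871400°, λ=4.76591700°, h=3253.7400 m

φ=-25.078714°, λ=4.765917°, h=3253.740 m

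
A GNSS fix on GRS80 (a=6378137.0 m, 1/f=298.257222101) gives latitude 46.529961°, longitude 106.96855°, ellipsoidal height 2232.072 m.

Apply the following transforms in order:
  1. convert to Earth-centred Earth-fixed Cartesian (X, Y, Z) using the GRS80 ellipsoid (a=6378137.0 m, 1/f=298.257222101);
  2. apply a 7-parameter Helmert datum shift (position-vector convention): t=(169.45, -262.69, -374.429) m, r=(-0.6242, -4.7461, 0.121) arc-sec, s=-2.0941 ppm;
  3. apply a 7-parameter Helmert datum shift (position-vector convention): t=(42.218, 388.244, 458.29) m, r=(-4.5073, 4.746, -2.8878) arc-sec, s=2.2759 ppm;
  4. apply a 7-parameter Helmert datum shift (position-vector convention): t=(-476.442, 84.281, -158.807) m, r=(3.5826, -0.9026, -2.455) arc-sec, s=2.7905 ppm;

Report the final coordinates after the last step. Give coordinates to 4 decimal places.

start: φ=46.529961°, λ=106.968550°, h=2232.072 m
→ ECEF (a=6378137.000, f=1/298.257222101): X=-1283335.2618, Y=4205856.0882, Z=4607592.2269
→ Helmert 7p (PV): X=-1283271.6109, Y=4205597.7813, Z=4607165.8922
→ Helmert 7p (PV): X=-1283067.4254, Y=4206114.2393, Z=4607572.2939
→ Helmert 7p (PV): X=-1283517.5483, Y=4206145.5000, Z=4607493.7856

X=-1283517.5483 m, Y=4206145.5000 m, Z=4607493.7856 m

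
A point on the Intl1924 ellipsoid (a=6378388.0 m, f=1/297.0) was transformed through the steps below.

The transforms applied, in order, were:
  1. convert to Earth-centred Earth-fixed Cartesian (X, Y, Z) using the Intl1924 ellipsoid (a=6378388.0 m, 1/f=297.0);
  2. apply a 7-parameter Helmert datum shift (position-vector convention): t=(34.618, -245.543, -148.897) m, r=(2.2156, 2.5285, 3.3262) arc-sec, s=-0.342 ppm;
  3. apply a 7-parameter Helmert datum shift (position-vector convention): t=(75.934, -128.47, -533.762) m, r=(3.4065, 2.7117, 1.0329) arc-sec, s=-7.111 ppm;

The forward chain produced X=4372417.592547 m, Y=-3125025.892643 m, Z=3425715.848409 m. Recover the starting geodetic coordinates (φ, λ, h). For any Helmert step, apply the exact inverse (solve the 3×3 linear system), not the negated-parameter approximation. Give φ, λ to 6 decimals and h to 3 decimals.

φ=32.698316°, λ=-35.552286°, h=1328.595 m

start: X=4372417.5925, Y=-3125025.8926, Z=3425715.8484 m
→ Helmert⁻¹: X=4372312.0566, Y=-3124884.9516, Z=3426383.0641
→ Helmert⁻¹: X=4372186.5405, Y=-3124674.1754, Z=3426620.2933
→ geod (Bowring, a=6378388.000): φ=32.69831600°, λ=-35.55228600°, h=1328.5950 m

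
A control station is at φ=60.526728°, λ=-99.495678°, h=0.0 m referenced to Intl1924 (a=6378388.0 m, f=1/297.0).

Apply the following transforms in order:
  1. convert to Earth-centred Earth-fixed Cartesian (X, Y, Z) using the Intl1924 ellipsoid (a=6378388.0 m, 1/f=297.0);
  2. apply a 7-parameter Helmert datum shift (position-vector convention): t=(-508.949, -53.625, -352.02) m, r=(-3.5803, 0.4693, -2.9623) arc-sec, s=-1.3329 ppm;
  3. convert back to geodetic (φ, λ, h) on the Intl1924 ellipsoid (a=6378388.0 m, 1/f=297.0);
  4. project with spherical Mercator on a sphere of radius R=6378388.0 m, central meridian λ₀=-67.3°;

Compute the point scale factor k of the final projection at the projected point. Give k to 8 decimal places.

start: φ=60.526728°, λ=-99.495678°, h=0.000 m
→ ECEF (a=6378388.000, f=1/297.0): X=-519055.9088, Y=-3103193.7856, Z=5529705.9637
→ Helmert 7p (PV): X=-519596.1515, Y=-3103139.8365, Z=5529401.6186
→ geod (Bowring, a=6378388.000): φ=60.52510308°, λ=-99.50554325°, h=-247.2617 m
→ into merc (λ₀=-67.3°): φ=60.52510308°, λ−λ₀=-32.20554325°
scale k = 2.03234608

2.03234608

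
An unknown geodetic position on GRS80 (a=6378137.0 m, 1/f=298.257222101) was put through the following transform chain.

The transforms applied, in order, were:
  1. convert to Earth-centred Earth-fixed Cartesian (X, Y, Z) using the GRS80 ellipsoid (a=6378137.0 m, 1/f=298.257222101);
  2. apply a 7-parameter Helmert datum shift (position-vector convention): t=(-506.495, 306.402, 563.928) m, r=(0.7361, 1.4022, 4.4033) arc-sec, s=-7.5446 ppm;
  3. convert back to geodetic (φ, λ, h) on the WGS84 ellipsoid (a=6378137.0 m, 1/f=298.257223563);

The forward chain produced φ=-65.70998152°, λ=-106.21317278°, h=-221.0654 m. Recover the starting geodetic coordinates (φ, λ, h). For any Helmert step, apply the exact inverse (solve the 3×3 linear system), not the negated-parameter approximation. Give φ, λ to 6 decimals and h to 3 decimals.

φ=-65.710724°, λ=-106.200993°, h=403.786 m

start: φ=-65.709982°, λ=-106.213173°, h=-221.065 m
→ ECEF (a=6378137.000, f=1/298.257223563): X=-734583.4994, Y=-2526284.9278, Z=-5790518.0550
→ Helmert⁻¹: X=-734097.1121, Y=-2526615.3876, Z=-5791121.6484
→ geod (Bowring, a=6378137.000): φ=-65.71072400°, λ=-106.20099300°, h=403.7860 m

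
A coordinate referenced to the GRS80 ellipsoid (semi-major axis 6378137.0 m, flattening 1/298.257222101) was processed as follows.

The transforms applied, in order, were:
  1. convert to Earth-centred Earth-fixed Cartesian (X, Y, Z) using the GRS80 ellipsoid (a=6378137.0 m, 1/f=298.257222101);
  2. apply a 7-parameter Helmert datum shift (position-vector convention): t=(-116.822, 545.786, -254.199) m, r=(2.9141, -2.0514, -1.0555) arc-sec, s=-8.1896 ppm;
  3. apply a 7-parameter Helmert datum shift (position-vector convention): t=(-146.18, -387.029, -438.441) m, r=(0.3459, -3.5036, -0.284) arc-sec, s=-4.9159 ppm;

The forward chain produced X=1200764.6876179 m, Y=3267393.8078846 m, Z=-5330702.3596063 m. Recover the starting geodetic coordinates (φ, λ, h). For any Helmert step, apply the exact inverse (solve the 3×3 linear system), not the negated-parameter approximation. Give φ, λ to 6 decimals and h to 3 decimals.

φ=-57.028991°, λ=69.818806°, h=2986.847 m

start: X=1200764.6876, Y=3267393.8079, Z=-5330702.3596 m
→ Helmert⁻¹: X=1200821.7315, Y=3267789.6156, Z=-5330315.9988
→ Helmert⁻¹: X=1200878.6589, Y=3267201.4281, Z=-5330163.5535
→ geod (Bowring, a=6378137.000): φ=-57.02899100°, λ=69.81880600°, h=2986.8470 m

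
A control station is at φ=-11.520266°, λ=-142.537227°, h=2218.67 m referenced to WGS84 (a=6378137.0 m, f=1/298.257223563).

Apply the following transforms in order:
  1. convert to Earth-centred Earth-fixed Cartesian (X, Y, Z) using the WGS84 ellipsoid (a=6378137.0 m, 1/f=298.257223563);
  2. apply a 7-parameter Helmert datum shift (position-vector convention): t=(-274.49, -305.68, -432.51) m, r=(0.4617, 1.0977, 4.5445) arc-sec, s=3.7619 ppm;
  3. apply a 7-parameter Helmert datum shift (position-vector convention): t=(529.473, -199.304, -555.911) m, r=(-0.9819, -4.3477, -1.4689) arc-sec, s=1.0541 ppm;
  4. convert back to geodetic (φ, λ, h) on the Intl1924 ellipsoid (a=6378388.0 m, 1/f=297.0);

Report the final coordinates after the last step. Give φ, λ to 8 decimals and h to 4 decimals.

start: φ=-11.520266°, λ=-142.537227°, h=2218.670 m
→ ECEF (a=6378137.000, f=1/298.257223563): X=-4963034.7124, Y=-3803149.7338, Z=-1265891.3412
→ Helmert 7p (PV): X=-4963250.8170, Y=-3803576.2351, Z=-1266310.7140
→ Helmert 7p (PV): X=-4962726.9710, Y=-3803750.2311, Z=-1266954.4700
→ geod (Bowring, a=6378388.000): φ=-11.52978335°, λ=-142.53114419°, h=2302.2903 m

φ=-11.52978335°, λ=-142.53114419°, h=2302.2903 m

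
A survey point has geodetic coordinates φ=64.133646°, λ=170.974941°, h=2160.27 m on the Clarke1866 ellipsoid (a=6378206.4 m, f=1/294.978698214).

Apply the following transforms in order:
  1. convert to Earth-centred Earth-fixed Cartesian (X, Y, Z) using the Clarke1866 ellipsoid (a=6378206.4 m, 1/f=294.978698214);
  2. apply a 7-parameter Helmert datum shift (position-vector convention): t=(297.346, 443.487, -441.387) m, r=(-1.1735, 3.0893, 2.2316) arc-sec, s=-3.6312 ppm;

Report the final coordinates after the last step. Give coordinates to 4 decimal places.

X=-2756296.7646 m, Y=438296.6181 m, Z=5717558.4966 m

start: φ=64.133646°, λ=170.974941°, h=2160.270 m
→ ECEF (a=6378206.400, f=1/294.978698214): X=-2756685.0234, Y=437852.0147, Z=5717981.8501
→ Helmert 7p (PV): X=-2756296.7646, Y=438296.6181, Z=5717558.4966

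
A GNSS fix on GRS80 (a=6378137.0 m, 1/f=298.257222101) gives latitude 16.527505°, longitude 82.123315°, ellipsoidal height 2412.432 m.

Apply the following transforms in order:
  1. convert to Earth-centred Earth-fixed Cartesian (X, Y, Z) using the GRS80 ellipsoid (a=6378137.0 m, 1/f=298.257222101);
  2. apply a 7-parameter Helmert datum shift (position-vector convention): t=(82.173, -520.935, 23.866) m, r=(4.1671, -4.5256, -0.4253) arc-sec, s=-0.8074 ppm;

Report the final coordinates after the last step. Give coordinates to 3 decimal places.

start: φ=16.527505°, λ=82.123315°, h=2412.432 m
→ ECEF (a=6378137.000, f=1/298.257222101): X=838499.6337, Y=6060856.1151, Z=1803452.5491
→ Helmert 7p (PV): X=838554.0576, Y=6060292.1231, Z=1803615.8016

X=838554.058 m, Y=6060292.123 m, Z=1803615.802 m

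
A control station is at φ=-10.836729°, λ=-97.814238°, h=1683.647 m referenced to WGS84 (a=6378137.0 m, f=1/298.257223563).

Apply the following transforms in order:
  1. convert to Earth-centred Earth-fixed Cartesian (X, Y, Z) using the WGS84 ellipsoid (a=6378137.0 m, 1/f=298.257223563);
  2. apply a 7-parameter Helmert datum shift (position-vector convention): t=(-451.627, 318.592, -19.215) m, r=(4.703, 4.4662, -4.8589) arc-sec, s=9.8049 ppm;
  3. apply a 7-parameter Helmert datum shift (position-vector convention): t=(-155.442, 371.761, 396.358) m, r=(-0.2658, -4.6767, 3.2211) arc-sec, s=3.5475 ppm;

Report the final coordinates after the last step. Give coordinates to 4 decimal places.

X=-852710.4106 m, Y=-6207957.4442 m, Z=-1191362.7656 m

start: φ=-10.836729°, λ=-97.814238°, h=1683.647 m
→ ECEF (a=6378137.000, f=1/298.257223563): X=-852043.8781, Y=-6208597.2881, Z=-1191589.5517
→ Helmert 7p (PV): X=-852675.9157, Y=-6208292.3298, Z=-1191743.5631
→ Helmert 7p (PV): X=-852710.4106, Y=-6207957.4442, Z=-1191362.7656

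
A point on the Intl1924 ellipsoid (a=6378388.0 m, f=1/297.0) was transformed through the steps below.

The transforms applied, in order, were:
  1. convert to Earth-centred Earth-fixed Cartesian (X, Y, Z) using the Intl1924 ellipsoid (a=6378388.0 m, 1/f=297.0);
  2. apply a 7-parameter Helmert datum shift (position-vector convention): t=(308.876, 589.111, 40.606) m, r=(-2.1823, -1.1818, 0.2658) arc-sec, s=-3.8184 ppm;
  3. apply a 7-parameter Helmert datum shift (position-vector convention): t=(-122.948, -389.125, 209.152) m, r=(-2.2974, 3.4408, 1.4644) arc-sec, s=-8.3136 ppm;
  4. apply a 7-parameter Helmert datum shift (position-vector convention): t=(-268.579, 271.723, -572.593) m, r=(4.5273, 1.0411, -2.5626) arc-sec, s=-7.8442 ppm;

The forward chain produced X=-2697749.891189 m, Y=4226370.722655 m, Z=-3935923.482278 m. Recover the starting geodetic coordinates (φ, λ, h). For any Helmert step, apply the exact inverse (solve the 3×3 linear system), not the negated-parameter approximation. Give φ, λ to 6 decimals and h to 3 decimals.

φ=-38.319946°, λ=122.552378°, h=3695.033 m

start: X=-2697749.8912, Y=4226370.7227, Z=-3935923.4823 m
→ Helmert⁻¹: X=-2697535.1113, Y=4226012.2566, Z=-3935488.1313
→ Helmert⁻¹: X=-2697338.9284, Y=4226499.5052, Z=-3935727.9238
→ Helmert⁻¹: X=-2697675.2093, Y=4225971.6471, Z=-3935723.3906
→ geod (Bowring, a=6378388.000): φ=-38.31994600°, λ=122.55237800°, h=3695.0330 m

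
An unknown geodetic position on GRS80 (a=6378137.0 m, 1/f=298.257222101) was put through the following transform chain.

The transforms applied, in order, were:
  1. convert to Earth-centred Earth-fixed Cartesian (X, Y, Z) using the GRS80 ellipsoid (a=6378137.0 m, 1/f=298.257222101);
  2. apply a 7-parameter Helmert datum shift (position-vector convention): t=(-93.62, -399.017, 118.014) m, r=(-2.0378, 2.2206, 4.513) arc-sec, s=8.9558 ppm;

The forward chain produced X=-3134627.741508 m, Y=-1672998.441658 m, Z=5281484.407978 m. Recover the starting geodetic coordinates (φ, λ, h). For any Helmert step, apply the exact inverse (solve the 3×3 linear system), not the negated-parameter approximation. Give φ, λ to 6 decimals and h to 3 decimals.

start: X=-3134627.7415, Y=-1672998.4417, Z=5281484.4080 m
→ Helmert⁻¹: X=-3134599.5016, Y=-1672568.0379, Z=5281268.8250
→ geod (Bowring, a=6378137.000): φ=56.24771300°, λ=-151.91639100°, h=1747.2630 m

φ=56.247713°, λ=-151.916391°, h=1747.263 m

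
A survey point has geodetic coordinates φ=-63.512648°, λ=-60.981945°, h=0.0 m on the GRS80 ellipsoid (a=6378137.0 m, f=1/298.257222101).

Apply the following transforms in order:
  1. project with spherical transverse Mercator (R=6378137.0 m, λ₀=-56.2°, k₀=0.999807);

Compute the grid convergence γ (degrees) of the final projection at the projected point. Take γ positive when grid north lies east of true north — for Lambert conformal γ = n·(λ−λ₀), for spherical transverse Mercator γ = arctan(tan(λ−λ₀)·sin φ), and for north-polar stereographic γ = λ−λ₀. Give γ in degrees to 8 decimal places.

start: φ=-63.512648°, λ=-60.981945°, h=0.000 m
→ into tm (λ₀=-56.2°): φ=-63.51264800°, λ−λ₀=-4.78194500°
convergence γ = 4.28197346°

4.28197346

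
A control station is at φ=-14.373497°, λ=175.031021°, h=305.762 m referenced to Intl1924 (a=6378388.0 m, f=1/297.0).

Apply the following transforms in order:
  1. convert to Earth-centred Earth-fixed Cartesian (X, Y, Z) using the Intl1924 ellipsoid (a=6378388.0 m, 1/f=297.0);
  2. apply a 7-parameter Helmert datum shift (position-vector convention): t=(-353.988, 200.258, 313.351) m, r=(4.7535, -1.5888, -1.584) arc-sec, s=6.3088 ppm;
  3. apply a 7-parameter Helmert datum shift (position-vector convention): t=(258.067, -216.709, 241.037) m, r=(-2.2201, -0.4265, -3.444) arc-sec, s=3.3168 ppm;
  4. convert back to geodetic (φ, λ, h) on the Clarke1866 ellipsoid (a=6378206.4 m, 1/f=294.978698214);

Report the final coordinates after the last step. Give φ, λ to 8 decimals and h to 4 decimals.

φ=-14.36956609°, λ=175.02966243°, h=511.4215 m

start: φ=-14.373497°, λ=175.031021°, h=305.762 m
→ ECEF (a=6378388.000, f=1/297.0): X=-6157081.5264, Y=535315.9184, Z=-1573139.9187
→ Helmert 7p (PV): X=-6157458.1297, Y=535603.0911, Z=-1572871.5821
→ Helmert 7p (PV): X=-6157208.2905, Y=535474.0405, Z=-1572654.2589
→ geod (Bowring, a=6378206.400): φ=-14.36956609°, λ=175.02966243°, h=511.4215 m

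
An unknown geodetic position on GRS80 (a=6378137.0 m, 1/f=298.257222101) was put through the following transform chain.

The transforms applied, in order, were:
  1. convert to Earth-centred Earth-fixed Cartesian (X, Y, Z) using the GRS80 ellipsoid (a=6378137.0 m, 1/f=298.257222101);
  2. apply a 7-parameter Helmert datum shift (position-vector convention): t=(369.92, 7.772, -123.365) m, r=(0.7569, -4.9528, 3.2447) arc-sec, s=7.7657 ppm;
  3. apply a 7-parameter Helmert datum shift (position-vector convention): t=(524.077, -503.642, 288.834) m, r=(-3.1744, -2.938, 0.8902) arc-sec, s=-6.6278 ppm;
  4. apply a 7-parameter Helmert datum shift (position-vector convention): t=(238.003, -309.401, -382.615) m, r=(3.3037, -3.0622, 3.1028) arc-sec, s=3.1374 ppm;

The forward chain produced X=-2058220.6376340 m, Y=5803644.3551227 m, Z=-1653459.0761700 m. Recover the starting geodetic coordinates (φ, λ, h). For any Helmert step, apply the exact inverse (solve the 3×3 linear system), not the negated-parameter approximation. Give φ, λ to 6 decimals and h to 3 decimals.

φ=-15.121523°, λ=109.532887°, h=252.102 m

start: X=-2058220.6376, Y=5803644.3551, Z=-1653459.0762 m
→ Helmert⁻¹: X=-2058389.4173, Y=5803940.0329, Z=-1653133.6765
→ Helmert⁻¹: X=-2058925.6388, Y=5804516.4762, Z=-1653314.8111
→ Helmert⁻¹: X=-2059227.9533, Y=5804489.9553, Z=-1653150.4620
→ geod (Bowring, a=6378137.000): φ=-15.12152300°, λ=109.53288700°, h=252.1020 m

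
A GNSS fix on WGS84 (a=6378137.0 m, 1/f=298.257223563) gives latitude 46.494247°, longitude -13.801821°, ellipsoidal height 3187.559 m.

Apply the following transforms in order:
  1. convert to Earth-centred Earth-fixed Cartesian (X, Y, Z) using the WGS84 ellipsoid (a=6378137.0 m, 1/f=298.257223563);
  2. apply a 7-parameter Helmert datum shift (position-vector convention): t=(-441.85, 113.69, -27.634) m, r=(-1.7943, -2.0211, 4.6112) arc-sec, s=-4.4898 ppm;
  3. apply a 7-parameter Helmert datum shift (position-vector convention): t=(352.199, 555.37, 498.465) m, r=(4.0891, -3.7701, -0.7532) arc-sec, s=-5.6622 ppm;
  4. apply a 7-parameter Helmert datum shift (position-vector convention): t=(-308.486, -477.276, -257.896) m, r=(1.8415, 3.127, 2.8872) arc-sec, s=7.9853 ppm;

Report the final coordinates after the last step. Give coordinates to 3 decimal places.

X=4273331.810 m, Y=-1049639.778 m, Z=4605789.233 m

start: φ=46.494247°, λ=-13.801821°, h=3187.559 m
→ ECEF (a=6378137.000, f=1/298.257223563): X=4273764.3602, Y=-1049881.2368, Z=4605552.1194
→ Helmert 7p (PV): X=4273281.6650, Y=-1049627.2268, Z=4605554.8169
→ Helmert 7p (PV): X=4273521.6553, Y=-1049172.8203, Z=4606084.5025
→ Helmert 7p (PV): X=4273331.8100, Y=-1049639.7777, Z=4605789.2329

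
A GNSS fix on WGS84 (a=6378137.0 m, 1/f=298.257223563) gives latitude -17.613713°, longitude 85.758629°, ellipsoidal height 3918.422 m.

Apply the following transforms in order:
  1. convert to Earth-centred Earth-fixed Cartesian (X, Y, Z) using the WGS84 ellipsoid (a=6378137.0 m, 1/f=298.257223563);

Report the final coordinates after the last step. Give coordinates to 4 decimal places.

X=450015.3687 m, Y=6068053.6626 m, Z=-1918864.9114 m

start: φ=-17.613713°, λ=85.758629°, h=3918.422 m
→ ECEF (a=6378137.000, f=1/298.257223563): X=450015.3687, Y=6068053.6626, Z=-1918864.9114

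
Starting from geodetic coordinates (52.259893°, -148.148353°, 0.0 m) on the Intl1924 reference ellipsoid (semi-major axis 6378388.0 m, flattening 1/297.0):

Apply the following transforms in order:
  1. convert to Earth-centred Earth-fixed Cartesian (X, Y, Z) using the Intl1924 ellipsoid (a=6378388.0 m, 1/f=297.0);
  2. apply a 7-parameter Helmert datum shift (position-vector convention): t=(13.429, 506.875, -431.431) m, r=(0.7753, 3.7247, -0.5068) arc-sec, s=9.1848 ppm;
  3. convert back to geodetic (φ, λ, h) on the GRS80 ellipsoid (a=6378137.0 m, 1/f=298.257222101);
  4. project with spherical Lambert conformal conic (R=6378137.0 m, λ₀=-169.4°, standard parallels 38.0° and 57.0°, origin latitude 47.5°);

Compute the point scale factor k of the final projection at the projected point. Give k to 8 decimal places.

0.98933087

start: φ=52.259893°, λ=-148.148353°, h=0.000 m
→ ECEF (a=6378388.000, f=1/297.0): X=-3323193.3002, Y=-2064616.6147, Z=5020654.6306
→ Helmert 7p (PV): X=-3323124.8038, Y=-2064139.4091, Z=5020321.5631
→ geod (Bowring, a=6378137.000): φ=52.25946840°, λ=-148.15376034°, h=-259.1966 m
→ into lcc (λ₀=-169.4°): φ=52.25946840°, λ−λ₀=21.24623966°
scale k = 0.98933087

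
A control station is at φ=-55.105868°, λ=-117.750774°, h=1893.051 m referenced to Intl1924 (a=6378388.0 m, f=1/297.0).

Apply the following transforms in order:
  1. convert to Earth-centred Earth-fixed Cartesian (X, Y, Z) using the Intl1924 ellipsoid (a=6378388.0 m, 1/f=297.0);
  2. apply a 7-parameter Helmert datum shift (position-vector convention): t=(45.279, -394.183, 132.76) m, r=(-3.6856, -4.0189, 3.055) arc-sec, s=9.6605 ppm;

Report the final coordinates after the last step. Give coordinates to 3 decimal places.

X=-1703174.074 m, Y=-3237977.953 m, Z=-5209686.617 m

start: φ=-55.105868°, λ=-117.750774°, h=1893.051 m
→ ECEF (a=6378388.000, f=1/297.0): X=-1703352.3573, Y=-3237434.1749, Z=-5209793.7072
→ Helmert 7p (PV): X=-1703174.0737, Y=-3237977.9528, Z=-5209686.6171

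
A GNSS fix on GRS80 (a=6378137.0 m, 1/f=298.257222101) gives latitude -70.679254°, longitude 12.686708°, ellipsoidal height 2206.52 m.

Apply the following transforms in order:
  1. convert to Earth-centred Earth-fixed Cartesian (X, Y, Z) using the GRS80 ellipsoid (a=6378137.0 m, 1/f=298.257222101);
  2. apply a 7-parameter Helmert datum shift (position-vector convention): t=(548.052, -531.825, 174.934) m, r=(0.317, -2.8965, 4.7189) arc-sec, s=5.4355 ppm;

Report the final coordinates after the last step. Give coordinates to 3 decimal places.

X=2066234.327 m, Y=464527.062 m, Z=-5998446.402 m

start: φ=-70.679254°, λ=12.686708°, h=2206.520 m
→ ECEF (a=6378137.000, f=1/298.257222101): X=2065601.4492, Y=464999.8832, Z=-5998618.4523
→ Helmert 7p (PV): X=2066234.3273, Y=464527.0616, Z=-5998446.4025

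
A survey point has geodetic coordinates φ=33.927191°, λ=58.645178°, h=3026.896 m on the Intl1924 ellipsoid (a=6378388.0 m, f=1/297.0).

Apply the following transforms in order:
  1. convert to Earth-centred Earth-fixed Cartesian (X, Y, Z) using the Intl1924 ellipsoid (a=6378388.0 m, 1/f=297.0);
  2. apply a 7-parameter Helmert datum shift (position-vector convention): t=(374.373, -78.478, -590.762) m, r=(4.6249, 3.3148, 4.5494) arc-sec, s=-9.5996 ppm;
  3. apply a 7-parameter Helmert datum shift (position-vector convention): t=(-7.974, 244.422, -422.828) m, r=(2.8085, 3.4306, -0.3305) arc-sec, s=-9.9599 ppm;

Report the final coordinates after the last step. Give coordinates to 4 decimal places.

start: φ=33.927191°, λ=58.645178°, h=3026.896 m
→ ECEF (a=6378388.000, f=1/297.0): X=2758050.3901, Y=4526433.7653, Z=3541491.8467
→ Helmert 7p (PV): X=2758355.3657, Y=4526293.2596, Z=3540924.2561
→ Helmert 7p (PV): X=2758386.0633, Y=4526439.9678, Z=3540481.9137

X=2758386.0633 m, Y=4526439.9678 m, Z=3540481.9137 m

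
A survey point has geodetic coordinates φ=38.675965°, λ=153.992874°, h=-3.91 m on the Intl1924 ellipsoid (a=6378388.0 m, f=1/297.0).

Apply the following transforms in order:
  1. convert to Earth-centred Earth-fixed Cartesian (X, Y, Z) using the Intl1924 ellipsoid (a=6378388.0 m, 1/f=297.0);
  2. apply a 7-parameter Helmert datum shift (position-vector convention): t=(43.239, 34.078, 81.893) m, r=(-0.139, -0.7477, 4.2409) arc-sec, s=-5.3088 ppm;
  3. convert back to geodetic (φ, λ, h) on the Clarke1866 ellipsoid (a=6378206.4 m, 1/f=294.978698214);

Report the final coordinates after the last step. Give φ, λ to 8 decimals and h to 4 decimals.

start: φ=38.675965°, λ=153.992874°, h=-3.910 m
→ ECEF (a=6378388.000, f=1/297.0): X=-4481211.2156, Y=2186322.7071, Z=3964360.3516
→ Helmert 7p (PV): X=-4481203.5089, Y=2186255.7146, Z=3964403.4811
→ geod (Bowring, a=6378206.400): φ=38.67775977°, λ=153.99352704°, h=233.4162 m

φ=38.67775977°, λ=153.99352704°, h=233.4162 m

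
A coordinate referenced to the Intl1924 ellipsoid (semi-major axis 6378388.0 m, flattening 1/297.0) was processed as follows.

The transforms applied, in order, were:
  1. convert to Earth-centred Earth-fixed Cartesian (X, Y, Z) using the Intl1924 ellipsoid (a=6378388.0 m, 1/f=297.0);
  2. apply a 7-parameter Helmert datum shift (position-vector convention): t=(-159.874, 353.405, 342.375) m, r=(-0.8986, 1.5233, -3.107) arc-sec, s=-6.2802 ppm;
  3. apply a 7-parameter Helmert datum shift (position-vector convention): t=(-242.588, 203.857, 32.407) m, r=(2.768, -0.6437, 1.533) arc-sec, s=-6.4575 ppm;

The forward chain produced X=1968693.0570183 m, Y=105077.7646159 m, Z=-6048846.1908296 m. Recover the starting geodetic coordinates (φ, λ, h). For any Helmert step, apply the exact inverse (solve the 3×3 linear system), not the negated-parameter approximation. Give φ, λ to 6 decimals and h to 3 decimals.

start: X=1968693.0570, Y=105077.7646, Z=-6048846.1908 m
→ Helmert⁻¹: X=1968930.2611, Y=104778.7770, Z=-6048925.2093
→ Helmert⁻¹: X=1969145.6026, Y=104482.0433, Z=-6049290.5775
→ geod (Bowring, a=6378388.000): φ=-72.05885100°, λ=3.03724200°, h=3610.1520 m

φ=-72.058851°, λ=3.037242°, h=3610.152 m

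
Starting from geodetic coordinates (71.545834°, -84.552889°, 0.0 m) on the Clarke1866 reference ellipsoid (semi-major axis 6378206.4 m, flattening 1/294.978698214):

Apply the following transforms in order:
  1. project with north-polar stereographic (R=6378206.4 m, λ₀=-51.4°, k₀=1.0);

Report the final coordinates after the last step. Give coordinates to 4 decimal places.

start: φ=71.545834°, λ=-84.552889°, h=0.000 m
→ stereo (R=6378206.4, λ₀=-51.4°): E=-1133276.2359, N=-1734939.4252

E=-1133276.2359 m, N=-1734939.4252 m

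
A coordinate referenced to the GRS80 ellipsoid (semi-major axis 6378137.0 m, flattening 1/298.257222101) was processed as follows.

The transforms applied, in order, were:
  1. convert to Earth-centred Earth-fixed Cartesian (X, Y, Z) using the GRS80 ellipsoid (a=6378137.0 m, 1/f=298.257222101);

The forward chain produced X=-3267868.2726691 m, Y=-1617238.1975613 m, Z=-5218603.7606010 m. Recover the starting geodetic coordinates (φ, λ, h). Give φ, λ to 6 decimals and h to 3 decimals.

φ=-55.239046°, λ=-153.669612°, h=2436.598 m

start: X=-3267868.2727, Y=-1617238.1976, Z=-5218603.7606 m
→ geod (Bowring, a=6378137.000): φ=-55.23904600°, λ=-153.66961200°, h=2436.5980 m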